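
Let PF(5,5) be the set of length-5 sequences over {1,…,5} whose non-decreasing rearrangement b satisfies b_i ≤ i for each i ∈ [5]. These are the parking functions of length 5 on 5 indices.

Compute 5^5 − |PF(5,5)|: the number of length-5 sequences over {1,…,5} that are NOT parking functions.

#PF = 1·6^4 = 1·1296 = 1296 (Pollak)
One tuple (3,4,5,5,4) → sorted (3,4,4,5,5): b_1=3>1, not a PF.
5^5 − 1296 = 3125 − 1296 = 1829

1829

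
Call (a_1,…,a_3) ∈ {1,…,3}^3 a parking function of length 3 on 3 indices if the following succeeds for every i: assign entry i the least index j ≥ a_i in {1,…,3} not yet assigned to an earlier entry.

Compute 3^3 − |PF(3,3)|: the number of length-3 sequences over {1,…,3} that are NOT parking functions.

#PF = (4−3)·4^(3−1) = 1 · 16 = 16
E.g. (3,3,3) → sorted (3,3,3): b_1=3>1, not a PF.
3^3 − 16 = 27 − 16 = 11

11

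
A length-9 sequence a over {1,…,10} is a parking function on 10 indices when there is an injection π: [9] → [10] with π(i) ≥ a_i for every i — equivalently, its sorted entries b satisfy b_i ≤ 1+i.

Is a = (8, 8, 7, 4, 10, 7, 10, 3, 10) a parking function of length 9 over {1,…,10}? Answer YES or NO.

NO

Order a: b = (3, 4, 7, 7, 8, 8, 10, 10, 10).
  b_1=3 > 2
  fails at i=1 ⇒ NO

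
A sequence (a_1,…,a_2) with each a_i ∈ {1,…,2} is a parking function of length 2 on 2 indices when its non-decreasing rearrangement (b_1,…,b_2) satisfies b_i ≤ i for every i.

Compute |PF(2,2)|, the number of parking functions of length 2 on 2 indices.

3

#PF = 1·3^1 = 1×3 = 3 (Konheim–Weiss)
One tuple (2,1) → sorted (1,2): b_i ≤ i ∀i, a PF.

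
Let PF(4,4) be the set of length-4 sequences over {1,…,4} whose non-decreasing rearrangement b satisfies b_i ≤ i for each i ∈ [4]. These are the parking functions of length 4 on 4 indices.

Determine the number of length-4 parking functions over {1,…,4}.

125

|PF(4,4)| = (4−4+1)·(4+1)^(4−1) = 1 · 125 = 125 [KW]
Check (2,2,3,1) → sorted (1,2,2,3): b_i ≤ i ∀i, a PF.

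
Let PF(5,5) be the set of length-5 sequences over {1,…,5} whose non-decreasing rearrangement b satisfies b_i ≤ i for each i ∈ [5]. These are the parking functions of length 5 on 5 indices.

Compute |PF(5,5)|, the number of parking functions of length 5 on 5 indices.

1296

|PF(5,5)| = 1·6^4 = 1·1296 = 1296
One tuple (1,4,1,2,4) → sorted (1,1,2,4,4): b_i ≤ i ∀i, a PF.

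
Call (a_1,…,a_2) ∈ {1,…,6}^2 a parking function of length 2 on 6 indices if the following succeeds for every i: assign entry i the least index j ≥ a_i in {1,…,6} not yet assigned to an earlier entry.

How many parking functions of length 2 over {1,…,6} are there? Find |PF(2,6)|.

|PF(2,6)| = (6−2+1)·(6+1)^(2−1) = 5·7 = 35 (Pollak)
Example (5,3) → sorted (3,5): b_i ≤ 4+i ∀i, a PF.

35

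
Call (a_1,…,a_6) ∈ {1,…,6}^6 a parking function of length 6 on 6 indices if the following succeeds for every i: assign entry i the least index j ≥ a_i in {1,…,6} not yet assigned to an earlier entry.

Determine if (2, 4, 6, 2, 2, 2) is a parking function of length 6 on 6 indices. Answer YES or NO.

NO

Order a: b = (2, 2, 2, 2, 4, 6).
  b_1=2 > 1
  fails at i=1 ⇒ NO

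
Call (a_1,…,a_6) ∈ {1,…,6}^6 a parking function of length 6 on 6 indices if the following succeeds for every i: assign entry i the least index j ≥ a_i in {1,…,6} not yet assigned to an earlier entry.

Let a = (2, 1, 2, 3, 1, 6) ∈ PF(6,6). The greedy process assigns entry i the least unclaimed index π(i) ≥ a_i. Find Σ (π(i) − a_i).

6

Σπ(i) = 1+…+6 = 21; Σa = 2+1+2+3+1+6 = 15; disp = 21−15 = 6.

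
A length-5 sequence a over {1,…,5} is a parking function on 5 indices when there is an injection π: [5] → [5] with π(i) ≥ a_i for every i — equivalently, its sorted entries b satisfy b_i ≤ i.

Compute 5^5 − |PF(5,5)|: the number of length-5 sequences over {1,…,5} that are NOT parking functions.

|PF| = (6−5)·6^(5−1) = 1×1296 = 1296 [KW]
E.g. (1,5,5,5,2) → sorted (1,2,5,5,5): b_3=5>3, not a PF.
So 3125 − 1296 = 1829 fail.

1829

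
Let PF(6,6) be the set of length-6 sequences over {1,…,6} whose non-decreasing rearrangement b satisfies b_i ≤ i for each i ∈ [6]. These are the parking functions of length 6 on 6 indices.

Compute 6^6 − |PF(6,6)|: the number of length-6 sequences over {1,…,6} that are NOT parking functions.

29849

|PF(6,6)| = (6+1−6)·(6+1)^{6−1} = 1×16807 = 16807
Check (6,5,3,6,3,1) → sorted (1,3,3,5,6,6): b_2=3>2, not a PF.
So 46656 − 16807 = 29849 fail.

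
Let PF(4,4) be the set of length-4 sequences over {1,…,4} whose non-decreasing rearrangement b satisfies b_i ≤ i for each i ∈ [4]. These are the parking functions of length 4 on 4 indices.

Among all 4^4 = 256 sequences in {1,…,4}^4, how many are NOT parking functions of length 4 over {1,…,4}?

131

|PF(4,4)| = (4−4+1)·(4+1)^(4−1) = 1 · 125 = 125 [KW]
Check (2,4,2,2) → sorted (2,2,2,4): b_1=2>1, not a PF.
Total 256; non-PF = 256−125 = 131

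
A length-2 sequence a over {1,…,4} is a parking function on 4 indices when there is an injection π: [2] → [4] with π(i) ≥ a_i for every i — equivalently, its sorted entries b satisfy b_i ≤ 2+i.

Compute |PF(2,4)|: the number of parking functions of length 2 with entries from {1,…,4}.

15

|PF| = 3·5^1 = 3·5 = 15
E.g. (4,2) → sorted (2,4): b_i ≤ 2+i ∀i, a PF.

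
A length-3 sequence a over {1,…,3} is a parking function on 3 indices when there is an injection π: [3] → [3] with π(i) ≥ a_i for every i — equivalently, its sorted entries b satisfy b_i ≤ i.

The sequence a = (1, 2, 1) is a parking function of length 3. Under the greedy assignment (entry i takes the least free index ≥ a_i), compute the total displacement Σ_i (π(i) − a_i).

Σπ = 3·4/2 = 6 (π permutes [3]); Σa = 1+2+1 = 4; disp = 6−4 = 2.

2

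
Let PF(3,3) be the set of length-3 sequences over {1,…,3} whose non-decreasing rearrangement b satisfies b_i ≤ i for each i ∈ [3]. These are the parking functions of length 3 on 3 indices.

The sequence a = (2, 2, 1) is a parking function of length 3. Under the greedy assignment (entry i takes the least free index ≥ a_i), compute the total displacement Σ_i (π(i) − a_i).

1

Σπ = 3·4/2 = 6 (π permutes [3]); Σa = 2+2+1 = 5; disp = 6−5 = 1.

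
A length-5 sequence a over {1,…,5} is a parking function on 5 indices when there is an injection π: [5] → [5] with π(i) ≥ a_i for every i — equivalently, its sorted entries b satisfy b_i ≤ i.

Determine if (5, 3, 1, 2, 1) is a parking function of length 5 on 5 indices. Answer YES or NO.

YES

Sorted: b = (1, 1, 2, 3, 5).
  b_1=1 ≤ 1
  b_2=1 ≤ 2
  b_3=2 ≤ 3
  b_4=3 ≤ 4
  b_5=5 ≤ 5
All bounds hold ⇒ YES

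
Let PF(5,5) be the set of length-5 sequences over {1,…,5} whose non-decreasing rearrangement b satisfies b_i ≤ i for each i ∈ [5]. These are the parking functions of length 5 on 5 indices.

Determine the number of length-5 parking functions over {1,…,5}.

|PF| = (5−5+1)·(5+1)^(5−1) = 1 · 1296 = 1296 (Konheim–Weiss)
Example (2,3,3,1,4) → sorted (1,2,3,3,4): b_i ≤ i ∀i, a PF.

1296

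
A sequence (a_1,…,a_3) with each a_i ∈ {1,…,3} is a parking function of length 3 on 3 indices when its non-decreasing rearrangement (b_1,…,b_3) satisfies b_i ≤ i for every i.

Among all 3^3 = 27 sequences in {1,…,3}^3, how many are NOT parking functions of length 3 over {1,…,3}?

#PF = (4−3)·4^(3−1) = 1×16 = 16 [KW]
One tuple (3,3,2) → sorted (2,3,3): b_1=2>1, not a PF.
Total 27; non-PF = 27−16 = 11

11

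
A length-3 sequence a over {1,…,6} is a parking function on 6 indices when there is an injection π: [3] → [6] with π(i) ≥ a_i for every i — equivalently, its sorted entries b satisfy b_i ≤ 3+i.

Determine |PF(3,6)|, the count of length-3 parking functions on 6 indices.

#PF = 4·7^2 = 4 · 49 = 196 (Konheim–Weiss)
E.g. (3,6,3) → sorted (3,3,6): b_i ≤ 3+i ∀i, a PF.

196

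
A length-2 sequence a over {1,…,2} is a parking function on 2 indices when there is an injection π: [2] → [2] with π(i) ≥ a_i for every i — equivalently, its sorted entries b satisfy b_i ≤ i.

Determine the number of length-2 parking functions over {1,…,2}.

3

#PF = (2−2+1)·(2+1)^(2−1) = 1 · 3 = 3 [KW]
One tuple (2,1) → sorted (1,2): b_i ≤ i ∀i, a PF.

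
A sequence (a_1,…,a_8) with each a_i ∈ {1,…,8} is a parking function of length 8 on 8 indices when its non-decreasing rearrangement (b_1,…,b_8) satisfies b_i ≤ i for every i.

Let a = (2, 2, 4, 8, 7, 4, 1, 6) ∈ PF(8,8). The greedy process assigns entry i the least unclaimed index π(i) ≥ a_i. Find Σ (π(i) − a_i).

Σπ = 36 ({1..8} each once); Σa = 2+2+4+8+7+4+1+6 = 34; disp = 36−34 = 2.

2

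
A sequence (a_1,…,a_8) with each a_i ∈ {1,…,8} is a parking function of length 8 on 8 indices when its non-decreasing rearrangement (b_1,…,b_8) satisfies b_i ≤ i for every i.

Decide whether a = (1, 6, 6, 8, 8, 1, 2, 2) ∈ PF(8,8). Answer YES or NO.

NO

Sorted: b = (1, 1, 2, 2, 6, 6, 8, 8).
  b_1=1 ≤ 1
  b_2=1 ≤ 2
  b_3=2 ≤ 3
  b_4=2 ≤ 4
  b_5=6 > 5
  fails at i=5 ⇒ NO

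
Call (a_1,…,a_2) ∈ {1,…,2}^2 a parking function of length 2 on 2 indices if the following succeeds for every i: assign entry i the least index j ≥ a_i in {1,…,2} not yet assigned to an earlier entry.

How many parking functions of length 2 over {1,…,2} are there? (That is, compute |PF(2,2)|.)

3

#PF = (3−2)·3^(2−1) = 1·3 = 3 (Konheim–Weiss)
One tuple (1,1) → sorted (1,1): b_i ≤ i ∀i, a PF.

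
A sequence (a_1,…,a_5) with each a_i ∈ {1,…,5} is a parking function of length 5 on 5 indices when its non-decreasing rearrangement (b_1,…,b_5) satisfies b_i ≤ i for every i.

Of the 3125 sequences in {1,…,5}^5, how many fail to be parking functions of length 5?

1829

|PF(5,5)| = 1·6^4 = 1·1296 = 1296 [KW]
Example (5,5,5,3,2) → sorted (2,3,5,5,5): b_1=2>1, not a PF.
Total 3125; non-PF = 3125−1296 = 1829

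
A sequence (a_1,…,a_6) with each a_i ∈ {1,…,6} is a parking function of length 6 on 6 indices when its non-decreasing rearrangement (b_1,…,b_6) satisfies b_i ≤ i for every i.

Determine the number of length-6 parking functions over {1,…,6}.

16807

#PF = (7−6)·7^(6−1) = 1·16807 = 16807 [KW]
One tuple (2,2,2,5,1,2) → sorted (1,2,2,2,2,5): b_i ≤ i ∀i, a PF.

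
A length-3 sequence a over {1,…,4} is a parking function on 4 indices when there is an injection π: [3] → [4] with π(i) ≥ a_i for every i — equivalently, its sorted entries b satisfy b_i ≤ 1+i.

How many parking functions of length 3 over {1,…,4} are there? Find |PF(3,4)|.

50

|PF| = (5−3)·5^(3−1) = 2·25 = 50 [KW]
Check (3,3,2) → sorted (2,3,3): b_i ≤ 1+i ∀i, a PF.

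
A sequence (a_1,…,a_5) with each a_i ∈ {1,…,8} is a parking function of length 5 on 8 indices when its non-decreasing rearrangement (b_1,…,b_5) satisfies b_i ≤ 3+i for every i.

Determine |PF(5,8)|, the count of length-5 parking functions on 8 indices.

26244

Count = 4·9^4 = 4×6561 = 26244 (Pollak)
Example (7,5,3,3,5) → sorted (3,3,5,5,7): b_i ≤ 3+i ∀i, a PF.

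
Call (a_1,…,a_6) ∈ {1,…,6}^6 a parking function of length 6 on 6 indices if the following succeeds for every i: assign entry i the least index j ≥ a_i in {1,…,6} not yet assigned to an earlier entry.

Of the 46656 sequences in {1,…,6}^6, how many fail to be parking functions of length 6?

#PF = (6+1−6)·(6+1)^{6−1} = 1 · 16807 = 16807 (Konheim–Weiss)
One tuple (6,5,6,4,6,6) → sorted (4,5,6,6,6,6): b_1=4>1, not a PF.
6^6 − 16807 = 46656 − 16807 = 29849

29849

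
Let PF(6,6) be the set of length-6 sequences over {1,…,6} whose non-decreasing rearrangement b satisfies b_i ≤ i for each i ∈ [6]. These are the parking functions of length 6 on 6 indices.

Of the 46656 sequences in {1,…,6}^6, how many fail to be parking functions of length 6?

29849

|PF| = 1·7^5 = 1×16807 = 16807 [KW]
Example (4,6,2,6,5,2) → sorted (2,2,4,5,6,6): b_1=2>1, not a PF.
Total 46656; non-PF = 46656−16807 = 29849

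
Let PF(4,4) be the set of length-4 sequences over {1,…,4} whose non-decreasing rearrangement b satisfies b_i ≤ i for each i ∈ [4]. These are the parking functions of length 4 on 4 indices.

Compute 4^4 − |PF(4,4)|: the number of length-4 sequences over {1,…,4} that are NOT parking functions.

131

|PF| = (4+1−4)·(4+1)^{4−1} = 1×125 = 125
Example (4,4,4,3) → sorted (3,4,4,4): b_1=3>1, not a PF.
4^4 − 125 = 256 − 125 = 131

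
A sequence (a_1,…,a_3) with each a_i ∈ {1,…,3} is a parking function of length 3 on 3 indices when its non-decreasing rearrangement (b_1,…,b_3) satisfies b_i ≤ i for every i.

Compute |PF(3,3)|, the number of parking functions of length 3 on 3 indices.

16

Count = 1·4^2 = 1 · 16 = 16
Example (2,2,1) → sorted (1,2,2): b_i ≤ i ∀i, a PF.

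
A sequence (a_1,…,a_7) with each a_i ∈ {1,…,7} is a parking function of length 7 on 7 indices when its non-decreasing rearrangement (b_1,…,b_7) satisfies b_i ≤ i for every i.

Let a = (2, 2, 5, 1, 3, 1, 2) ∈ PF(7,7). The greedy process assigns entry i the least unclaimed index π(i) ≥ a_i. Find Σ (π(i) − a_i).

12

Σπ = 7·8/2 = 28 (π permutes [7]); Σa = 2+2+5+1+3+1+2 = 16; disp = 28−16 = 12.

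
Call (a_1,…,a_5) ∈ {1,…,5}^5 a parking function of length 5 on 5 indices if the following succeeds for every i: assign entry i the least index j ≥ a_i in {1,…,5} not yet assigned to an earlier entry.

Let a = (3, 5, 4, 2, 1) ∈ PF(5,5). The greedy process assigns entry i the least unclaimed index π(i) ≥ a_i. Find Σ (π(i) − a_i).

Σπ(i) = 1+…+5 = 15; Σa = 3+5+4+2+1 = 15; disp = 15−15 = 0.

0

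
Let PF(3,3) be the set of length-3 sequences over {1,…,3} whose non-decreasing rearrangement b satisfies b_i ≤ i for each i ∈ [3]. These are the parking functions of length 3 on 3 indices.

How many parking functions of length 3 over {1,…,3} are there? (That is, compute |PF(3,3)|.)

|PF| = (4−3)·4^(3−1) = 1 · 16 = 16
E.g. (3,1,2) → sorted (1,2,3): b_i ≤ i ∀i, a PF.

16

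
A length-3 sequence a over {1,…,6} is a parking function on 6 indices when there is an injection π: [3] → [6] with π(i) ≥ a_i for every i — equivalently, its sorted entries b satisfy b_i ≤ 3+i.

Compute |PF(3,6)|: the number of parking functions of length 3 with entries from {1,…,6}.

196

Count = 4·7^2 = 4×49 = 196 (Konheim–Weiss)
Check (6,1,5) → sorted (1,5,6): b_i ≤ 3+i ∀i, a PF.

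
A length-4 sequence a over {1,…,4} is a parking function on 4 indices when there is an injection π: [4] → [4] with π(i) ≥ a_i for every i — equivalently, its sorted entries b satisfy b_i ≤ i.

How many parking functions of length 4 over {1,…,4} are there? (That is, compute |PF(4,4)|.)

125

#PF = (4+1−4)·(4+1)^{4−1} = 1 · 125 = 125 (Pollak)
Example (1,3,2,4) → sorted (1,2,3,4): b_i ≤ i ∀i, a PF.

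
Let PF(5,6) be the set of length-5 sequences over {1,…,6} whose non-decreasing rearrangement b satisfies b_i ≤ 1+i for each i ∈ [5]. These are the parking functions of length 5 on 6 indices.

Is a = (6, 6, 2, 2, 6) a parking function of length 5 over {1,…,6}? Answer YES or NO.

Rearranged: b = (2, 2, 6, 6, 6).
  b_1=2 ≤ 2
  b_2=2 ≤ 3
  b_3=6 > 4
  fails at i=3 ⇒ NO

NO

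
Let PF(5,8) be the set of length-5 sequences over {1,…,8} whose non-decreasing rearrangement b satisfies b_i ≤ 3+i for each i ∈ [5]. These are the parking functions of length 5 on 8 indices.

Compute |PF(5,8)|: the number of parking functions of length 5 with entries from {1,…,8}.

|PF(5,8)| = (8−5+1)·(8+1)^(5−1) = 4·6561 = 26244 [KW]
Check (6,3,7,2,5) → sorted (2,3,5,6,7): b_i ≤ 3+i ∀i, a PF.

26244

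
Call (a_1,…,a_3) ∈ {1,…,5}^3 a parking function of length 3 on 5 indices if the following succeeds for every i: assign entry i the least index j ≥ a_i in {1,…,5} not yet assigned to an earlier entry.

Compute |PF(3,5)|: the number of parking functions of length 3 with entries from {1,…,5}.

|PF| = (5−3+1)·(5+1)^(3−1) = 3·36 = 108 (Pollak)
Check (1,4,5) → sorted (1,4,5): b_i ≤ 2+i ∀i, a PF.

108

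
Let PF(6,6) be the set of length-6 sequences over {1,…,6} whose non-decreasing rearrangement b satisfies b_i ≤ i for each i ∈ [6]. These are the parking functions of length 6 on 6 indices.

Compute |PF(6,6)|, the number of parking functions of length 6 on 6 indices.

#PF = 1·7^5 = 1·16807 = 16807
E.g. (4,5,6,1,2,3) → sorted (1,2,3,4,5,6): b_i ≤ i ∀i, a PF.

16807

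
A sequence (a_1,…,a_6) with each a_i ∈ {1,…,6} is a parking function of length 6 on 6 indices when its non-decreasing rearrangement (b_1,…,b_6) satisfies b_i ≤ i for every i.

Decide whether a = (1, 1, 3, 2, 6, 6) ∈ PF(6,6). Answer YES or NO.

NO

Sorted: b = (1, 1, 2, 3, 6, 6).
  b_1=1 ≤ 1
  b_2=1 ≤ 2
  b_3=2 ≤ 3
  b_4=3 ≤ 4
  b_5=6 > 5
  fails at i=5 ⇒ NO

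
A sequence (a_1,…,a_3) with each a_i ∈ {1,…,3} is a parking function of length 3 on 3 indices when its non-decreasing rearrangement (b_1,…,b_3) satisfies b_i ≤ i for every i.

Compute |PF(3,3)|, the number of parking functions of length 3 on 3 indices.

16

|PF| = (3+1−3)·(3+1)^{3−1} = 1×16 = 16
Check (3,1,1) → sorted (1,1,3): b_i ≤ i ∀i, a PF.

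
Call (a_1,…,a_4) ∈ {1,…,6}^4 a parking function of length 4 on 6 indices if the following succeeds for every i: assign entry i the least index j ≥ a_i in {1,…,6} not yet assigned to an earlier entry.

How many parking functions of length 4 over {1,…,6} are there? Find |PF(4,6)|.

|PF(4,6)| = 3·7^3 = 3·343 = 1029 [KW]
Example (6,4,1,2) → sorted (1,2,4,6): b_i ≤ 2+i ∀i, a PF.

1029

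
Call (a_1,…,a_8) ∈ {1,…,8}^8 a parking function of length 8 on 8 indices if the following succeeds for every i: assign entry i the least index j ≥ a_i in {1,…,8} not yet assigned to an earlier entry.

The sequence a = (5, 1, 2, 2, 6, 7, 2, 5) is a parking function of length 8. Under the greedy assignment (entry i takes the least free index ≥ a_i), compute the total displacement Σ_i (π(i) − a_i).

6

Σπ(i) = 1+…+8 = 36; Σa = 5+1+2+2+6+7+2+5 = 30; disp = 36−30 = 6.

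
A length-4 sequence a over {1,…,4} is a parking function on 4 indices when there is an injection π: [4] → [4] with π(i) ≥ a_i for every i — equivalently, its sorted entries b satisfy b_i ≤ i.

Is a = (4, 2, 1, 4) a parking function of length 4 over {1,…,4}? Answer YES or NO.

NO

Sorted: b = (1, 2, 4, 4).
  b_1=1 ≤ 1
  b_2=2 ≤ 2
  b_3=4 > 3
  fails at i=3 ⇒ NO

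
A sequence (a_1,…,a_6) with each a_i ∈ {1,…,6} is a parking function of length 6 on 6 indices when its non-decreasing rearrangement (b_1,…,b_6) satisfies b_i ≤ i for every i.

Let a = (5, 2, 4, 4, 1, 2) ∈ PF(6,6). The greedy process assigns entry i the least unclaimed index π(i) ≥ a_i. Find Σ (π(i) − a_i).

Σπ = 6·7/2 = 21 (π permutes [6]); Σa = 5+2+4+4+1+2 = 18; disp = 21−18 = 3.

3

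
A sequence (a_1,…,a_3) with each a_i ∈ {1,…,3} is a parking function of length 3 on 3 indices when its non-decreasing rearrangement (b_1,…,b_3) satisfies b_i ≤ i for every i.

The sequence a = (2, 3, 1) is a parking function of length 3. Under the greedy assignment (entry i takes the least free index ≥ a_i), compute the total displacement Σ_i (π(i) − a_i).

0

Σπ(i) = 1+…+3 = 6; Σa = 2+3+1 = 6; disp = 6−6 = 0.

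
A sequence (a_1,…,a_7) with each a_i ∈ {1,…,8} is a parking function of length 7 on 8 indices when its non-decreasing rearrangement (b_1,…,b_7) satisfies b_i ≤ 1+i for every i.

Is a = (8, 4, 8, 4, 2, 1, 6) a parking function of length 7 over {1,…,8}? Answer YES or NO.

NO

Sorted: b = (1, 2, 4, 4, 6, 8, 8).
  b_1=1 ≤ 2
  b_2=2 ≤ 3
  b_3=4 ≤ 4
  b_4=4 ≤ 5
  b_5=6 ≤ 6
  b_6=8 > 7
  fails at i=6 ⇒ NO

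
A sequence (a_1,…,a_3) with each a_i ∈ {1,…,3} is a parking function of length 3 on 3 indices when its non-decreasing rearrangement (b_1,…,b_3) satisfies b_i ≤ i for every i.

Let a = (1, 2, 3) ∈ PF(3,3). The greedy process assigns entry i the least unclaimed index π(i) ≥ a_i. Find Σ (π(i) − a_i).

Σπ = 3·4/2 = 6 (π permutes [3]); Σa = 1+2+3 = 6; disp = 6−6 = 0.

0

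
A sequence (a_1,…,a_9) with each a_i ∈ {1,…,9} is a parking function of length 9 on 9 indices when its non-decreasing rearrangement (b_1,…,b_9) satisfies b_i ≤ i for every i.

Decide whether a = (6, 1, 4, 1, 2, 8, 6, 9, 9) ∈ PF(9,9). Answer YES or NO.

Rearranged: b = (1, 1, 2, 4, 6, 6, 8, 9, 9).
  b_1=1 ≤ 1
  b_2=1 ≤ 2
  b_3=2 ≤ 3
  b_4=4 ≤ 4
  b_5=6 > 5
  fails at i=5 ⇒ NO

NO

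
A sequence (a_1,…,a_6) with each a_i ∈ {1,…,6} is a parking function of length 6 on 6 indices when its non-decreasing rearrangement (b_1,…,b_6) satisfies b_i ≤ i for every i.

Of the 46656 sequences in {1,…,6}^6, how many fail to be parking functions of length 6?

29849

|PF| = (6−6+1)·(6+1)^(6−1) = 1·16807 = 16807 [KW]
One tuple (4,5,2,5,5,6) → sorted (2,4,5,5,5,6): b_1=2>1, not a PF.
So 46656 − 16807 = 29849 fail.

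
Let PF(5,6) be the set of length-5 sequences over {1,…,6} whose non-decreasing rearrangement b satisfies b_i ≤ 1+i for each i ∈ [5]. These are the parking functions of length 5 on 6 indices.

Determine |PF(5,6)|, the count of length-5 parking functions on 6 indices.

4802

#PF = (7−5)·7^(5−1) = 2·2401 = 4802 (Pollak)
Check (5,1,2,3,6) → sorted (1,2,3,5,6): b_i ≤ 1+i ∀i, a PF.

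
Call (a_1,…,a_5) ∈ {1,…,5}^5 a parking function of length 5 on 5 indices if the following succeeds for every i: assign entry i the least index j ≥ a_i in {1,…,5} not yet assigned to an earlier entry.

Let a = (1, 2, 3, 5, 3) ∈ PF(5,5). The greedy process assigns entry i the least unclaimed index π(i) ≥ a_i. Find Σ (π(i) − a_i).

1

Σπ = 15 ({1..5} each once); Σa = 1+2+3+5+3 = 14; disp = 15−14 = 1.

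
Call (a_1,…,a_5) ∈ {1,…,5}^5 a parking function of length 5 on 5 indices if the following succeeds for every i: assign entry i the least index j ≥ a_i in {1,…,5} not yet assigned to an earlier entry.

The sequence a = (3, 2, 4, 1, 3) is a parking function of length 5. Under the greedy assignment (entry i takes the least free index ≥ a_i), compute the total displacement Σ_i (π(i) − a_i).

Σπ = 5·6/2 = 15 (π permutes [5]); Σa = 3+2+4+1+3 = 13; disp = 15−13 = 2.

2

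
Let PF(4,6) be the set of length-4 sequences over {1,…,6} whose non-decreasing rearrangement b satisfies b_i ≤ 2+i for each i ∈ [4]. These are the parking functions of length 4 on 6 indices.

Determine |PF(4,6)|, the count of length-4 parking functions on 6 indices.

1029

|PF| = (7−4)·7^(4−1) = 3 · 343 = 1029 (Pollak)
E.g. (4,2,1,4) → sorted (1,2,4,4): b_i ≤ 2+i ∀i, a PF.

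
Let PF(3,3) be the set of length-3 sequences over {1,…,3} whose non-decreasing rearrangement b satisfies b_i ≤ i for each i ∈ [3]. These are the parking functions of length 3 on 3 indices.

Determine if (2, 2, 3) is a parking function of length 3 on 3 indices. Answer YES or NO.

Sorted: b = (2, 2, 3).
  b_1=2 > 1
  fails at i=1 ⇒ NO

NO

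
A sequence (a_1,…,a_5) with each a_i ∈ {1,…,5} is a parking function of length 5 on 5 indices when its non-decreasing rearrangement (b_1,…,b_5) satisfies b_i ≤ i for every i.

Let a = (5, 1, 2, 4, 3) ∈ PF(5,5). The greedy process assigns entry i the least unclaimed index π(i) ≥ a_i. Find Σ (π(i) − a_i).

Σπ = 15 ({1..5} each once); Σa = 5+1+2+4+3 = 15; disp = 15−15 = 0.

0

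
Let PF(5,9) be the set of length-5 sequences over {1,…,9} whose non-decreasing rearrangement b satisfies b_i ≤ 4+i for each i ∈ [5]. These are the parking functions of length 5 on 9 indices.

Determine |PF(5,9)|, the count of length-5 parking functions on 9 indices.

50000

|PF| = (9−5+1)·(9+1)^(5−1) = 5·10000 = 50000 (Pollak)
Check (1,1,3,2,1) → sorted (1,1,1,2,3): b_i ≤ 4+i ∀i, a PF.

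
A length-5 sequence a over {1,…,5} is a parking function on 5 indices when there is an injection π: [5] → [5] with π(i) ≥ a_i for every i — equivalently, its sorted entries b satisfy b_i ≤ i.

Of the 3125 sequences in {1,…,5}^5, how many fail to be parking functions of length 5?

1829

#PF = 1·6^4 = 1·1296 = 1296 (Pollak)
E.g. (2,5,3,5,2) → sorted (2,2,3,5,5): b_1=2>1, not a PF.
So 3125 − 1296 = 1829 fail.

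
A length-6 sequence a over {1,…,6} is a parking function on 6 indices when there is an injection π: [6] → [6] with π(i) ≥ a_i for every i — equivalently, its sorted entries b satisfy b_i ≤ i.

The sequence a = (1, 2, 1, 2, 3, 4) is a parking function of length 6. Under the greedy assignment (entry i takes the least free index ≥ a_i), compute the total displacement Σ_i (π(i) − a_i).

8

Σπ = 6·7/2 = 21 (π permutes [6]); Σa = 1+2+1+2+3+4 = 13; disp = 21−13 = 8.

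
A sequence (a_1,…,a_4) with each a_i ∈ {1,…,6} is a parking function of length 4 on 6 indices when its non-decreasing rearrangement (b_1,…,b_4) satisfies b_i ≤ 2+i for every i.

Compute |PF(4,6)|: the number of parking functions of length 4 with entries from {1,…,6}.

|PF| = (7−4)·7^(4−1) = 3×343 = 1029
Example (2,2,6,3) → sorted (2,2,3,6): b_i ≤ 2+i ∀i, a PF.

1029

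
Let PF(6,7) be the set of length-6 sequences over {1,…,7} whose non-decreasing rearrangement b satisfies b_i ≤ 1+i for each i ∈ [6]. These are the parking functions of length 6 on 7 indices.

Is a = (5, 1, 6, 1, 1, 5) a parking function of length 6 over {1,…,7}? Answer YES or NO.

YES

Rearranged: b = (1, 1, 1, 5, 5, 6).
  b_1=1 ≤ 2
  b_2=1 ≤ 3
  b_3=1 ≤ 4
  b_4=5 ≤ 5
  b_5=5 ≤ 6
  b_6=6 ≤ 7
All bounds hold ⇒ YES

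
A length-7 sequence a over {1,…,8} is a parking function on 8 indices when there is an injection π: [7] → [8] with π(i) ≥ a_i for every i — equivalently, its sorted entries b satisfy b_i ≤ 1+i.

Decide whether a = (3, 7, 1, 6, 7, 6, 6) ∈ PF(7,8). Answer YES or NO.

NO

Order a: b = (1, 3, 6, 6, 6, 7, 7).
  b_1=1 ≤ 2
  b_2=3 ≤ 3
  b_3=6 > 4
  fails at i=3 ⇒ NO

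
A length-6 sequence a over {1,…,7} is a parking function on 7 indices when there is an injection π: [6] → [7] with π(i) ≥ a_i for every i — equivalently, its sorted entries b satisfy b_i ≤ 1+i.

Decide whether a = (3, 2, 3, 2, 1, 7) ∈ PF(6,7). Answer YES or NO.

YES

Order a: b = (1, 2, 2, 3, 3, 7).
  b_1=1 ≤ 2
  b_2=2 ≤ 3
  b_3=2 ≤ 4
  b_4=3 ≤ 5
  b_5=3 ≤ 6
  b_6=7 ≤ 7
All bounds hold ⇒ YES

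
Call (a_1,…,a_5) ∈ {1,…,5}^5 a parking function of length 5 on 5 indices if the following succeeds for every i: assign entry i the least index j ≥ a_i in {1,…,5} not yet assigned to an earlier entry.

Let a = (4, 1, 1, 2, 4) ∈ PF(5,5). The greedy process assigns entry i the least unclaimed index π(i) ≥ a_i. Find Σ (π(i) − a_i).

3

Σπ = 15 ({1..5} each once); Σa = 4+1+1+2+4 = 12; disp = 15−12 = 3.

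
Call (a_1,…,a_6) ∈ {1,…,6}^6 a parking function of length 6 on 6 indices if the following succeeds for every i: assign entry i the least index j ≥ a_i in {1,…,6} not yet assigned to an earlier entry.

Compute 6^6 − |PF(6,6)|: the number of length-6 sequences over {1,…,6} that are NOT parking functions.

#PF = 1·7^5 = 1 · 16807 = 16807 (Konheim–Weiss)
Example (6,5,4,3,6,5) → sorted (3,4,5,5,6,6): b_1=3>1, not a PF.
Total 46656; non-PF = 46656−16807 = 29849

29849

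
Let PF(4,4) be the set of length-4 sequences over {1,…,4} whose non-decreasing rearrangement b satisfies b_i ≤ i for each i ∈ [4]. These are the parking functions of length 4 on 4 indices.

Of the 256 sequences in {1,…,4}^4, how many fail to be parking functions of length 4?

131

Count = 1·5^3 = 1 · 125 = 125
Example (4,4,4,4) → sorted (4,4,4,4): b_1=4>1, not a PF.
So 256 − 125 = 131 fail.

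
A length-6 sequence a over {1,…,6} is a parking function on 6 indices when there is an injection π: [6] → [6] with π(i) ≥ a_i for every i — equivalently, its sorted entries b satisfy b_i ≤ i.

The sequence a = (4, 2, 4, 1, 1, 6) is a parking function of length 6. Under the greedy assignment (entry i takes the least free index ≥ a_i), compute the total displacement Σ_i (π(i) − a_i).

Σπ = 21 ({1..6} each once); Σa = 4+2+4+1+1+6 = 18; disp = 21−18 = 3.

3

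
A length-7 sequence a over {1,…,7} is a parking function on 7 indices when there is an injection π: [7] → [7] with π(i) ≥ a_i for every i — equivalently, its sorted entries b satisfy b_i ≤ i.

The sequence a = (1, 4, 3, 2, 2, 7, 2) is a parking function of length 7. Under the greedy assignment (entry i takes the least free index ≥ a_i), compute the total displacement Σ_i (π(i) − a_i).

7

Σπ(i) = 1+…+7 = 28; Σa = 1+4+3+2+2+7+2 = 21; disp = 28−21 = 7.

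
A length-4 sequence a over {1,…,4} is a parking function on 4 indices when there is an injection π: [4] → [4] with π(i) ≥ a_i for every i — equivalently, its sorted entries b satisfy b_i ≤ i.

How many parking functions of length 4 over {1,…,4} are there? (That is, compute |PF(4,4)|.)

|PF(4,4)| = 1·5^3 = 1×125 = 125 [KW]
E.g. (2,1,3,4) → sorted (1,2,3,4): b_i ≤ i ∀i, a PF.

125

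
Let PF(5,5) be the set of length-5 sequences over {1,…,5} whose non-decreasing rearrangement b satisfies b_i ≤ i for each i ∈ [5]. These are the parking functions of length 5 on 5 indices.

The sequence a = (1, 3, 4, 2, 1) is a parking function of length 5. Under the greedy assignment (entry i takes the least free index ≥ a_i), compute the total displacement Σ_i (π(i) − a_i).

Σπ(i) = 1+…+5 = 15; Σa = 1+3+4+2+1 = 11; disp = 15−11 = 4.

4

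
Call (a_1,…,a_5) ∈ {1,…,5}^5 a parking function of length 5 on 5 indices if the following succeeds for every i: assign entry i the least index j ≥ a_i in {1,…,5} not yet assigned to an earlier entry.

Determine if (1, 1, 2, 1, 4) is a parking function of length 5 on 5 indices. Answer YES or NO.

YES

Order a: b = (1, 1, 1, 2, 4).
  b_1=1 ≤ 1
  b_2=1 ≤ 2
  b_3=1 ≤ 3
  b_4=2 ≤ 4
  b_5=4 ≤ 5
All bounds hold ⇒ YES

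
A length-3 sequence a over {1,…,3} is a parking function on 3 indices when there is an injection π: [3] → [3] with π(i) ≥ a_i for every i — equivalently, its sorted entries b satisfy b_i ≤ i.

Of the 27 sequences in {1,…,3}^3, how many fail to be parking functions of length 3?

Count = 1·4^2 = 1·16 = 16 [KW]
E.g. (2,3,3) → sorted (2,3,3): b_1=2>1, not a PF.
Total 27; non-PF = 27−16 = 11

11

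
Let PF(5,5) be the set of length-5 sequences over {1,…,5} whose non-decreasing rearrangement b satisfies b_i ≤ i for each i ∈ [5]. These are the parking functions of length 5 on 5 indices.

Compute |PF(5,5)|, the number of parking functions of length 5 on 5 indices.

|PF(5,5)| = (6−5)·6^(5−1) = 1×1296 = 1296 (Pollak)
Check (2,2,1,4,1) → sorted (1,1,2,2,4): b_i ≤ i ∀i, a PF.

1296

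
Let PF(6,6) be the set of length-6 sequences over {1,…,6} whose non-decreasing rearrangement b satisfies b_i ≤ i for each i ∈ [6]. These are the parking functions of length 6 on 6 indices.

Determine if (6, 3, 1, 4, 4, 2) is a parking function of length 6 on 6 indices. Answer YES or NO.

Sorted: b = (1, 2, 3, 4, 4, 6).
  b_1=1 ≤ 1
  b_2=2 ≤ 2
  b_3=3 ≤ 3
  b_4=4 ≤ 4
  b_5=4 ≤ 5
  b_6=6 ≤ 6
All bounds hold ⇒ YES

YES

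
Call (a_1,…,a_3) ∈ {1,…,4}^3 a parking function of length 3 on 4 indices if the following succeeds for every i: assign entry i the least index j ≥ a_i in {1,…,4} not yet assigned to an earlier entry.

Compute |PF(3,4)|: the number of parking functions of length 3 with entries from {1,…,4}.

#PF = (4−3+1)·(4+1)^(3−1) = 2 · 25 = 50
E.g. (1,1,3) → sorted (1,1,3): b_i ≤ 1+i ∀i, a PF.

50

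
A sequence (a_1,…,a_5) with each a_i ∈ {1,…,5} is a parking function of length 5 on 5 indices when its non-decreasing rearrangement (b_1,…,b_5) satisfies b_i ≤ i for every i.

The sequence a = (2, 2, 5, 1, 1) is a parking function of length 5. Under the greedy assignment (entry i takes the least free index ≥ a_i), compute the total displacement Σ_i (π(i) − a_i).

4

Σπ = 5·6/2 = 15 (π permutes [5]); Σa = 2+2+5+1+1 = 11; disp = 15−11 = 4.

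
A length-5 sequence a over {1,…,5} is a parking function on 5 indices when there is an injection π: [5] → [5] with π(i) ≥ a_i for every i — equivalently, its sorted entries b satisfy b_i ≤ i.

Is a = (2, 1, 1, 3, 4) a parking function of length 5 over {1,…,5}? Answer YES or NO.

YES

Order a: b = (1, 1, 2, 3, 4).
  b_1=1 ≤ 1
  b_2=1 ≤ 2
  b_3=2 ≤ 3
  b_4=3 ≤ 4
  b_5=4 ≤ 5
All bounds hold ⇒ YES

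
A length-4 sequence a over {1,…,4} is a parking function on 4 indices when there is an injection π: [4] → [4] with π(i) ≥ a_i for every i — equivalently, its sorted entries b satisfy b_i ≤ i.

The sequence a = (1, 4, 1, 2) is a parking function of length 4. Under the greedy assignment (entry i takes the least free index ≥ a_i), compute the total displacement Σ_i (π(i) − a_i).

2

Σπ = 4·5/2 = 10 (π permutes [4]); Σa = 1+4+1+2 = 8; disp = 10−8 = 2.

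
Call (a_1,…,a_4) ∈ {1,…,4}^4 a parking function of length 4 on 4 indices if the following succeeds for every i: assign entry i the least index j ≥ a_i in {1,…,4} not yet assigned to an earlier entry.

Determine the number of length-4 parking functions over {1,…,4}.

125

|PF| = (4+1−4)·(4+1)^{4−1} = 1 · 125 = 125 (Konheim–Weiss)
One tuple (1,1,1,1) → sorted (1,1,1,1): b_i ≤ i ∀i, a PF.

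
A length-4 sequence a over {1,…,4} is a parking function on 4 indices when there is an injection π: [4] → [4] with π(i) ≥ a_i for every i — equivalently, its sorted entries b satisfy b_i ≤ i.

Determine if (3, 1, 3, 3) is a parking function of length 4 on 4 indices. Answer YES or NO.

Order a: b = (1, 3, 3, 3).
  b_1=1 ≤ 1
  b_2=3 > 2
  fails at i=2 ⇒ NO

NO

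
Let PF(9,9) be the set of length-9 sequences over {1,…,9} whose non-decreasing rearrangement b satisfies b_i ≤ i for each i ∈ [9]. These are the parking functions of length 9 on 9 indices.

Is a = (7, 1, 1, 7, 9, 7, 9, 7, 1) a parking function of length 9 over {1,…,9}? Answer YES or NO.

NO

Rearranged: b = (1, 1, 1, 7, 7, 7, 7, 9, 9).
  b_1=1 ≤ 1
  b_2=1 ≤ 2
  b_3=1 ≤ 3
  b_4=7 > 4
  fails at i=4 ⇒ NO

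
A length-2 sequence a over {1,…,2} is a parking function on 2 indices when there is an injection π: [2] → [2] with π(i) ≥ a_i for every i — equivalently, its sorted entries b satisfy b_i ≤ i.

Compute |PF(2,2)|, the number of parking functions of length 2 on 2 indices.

|PF| = (2+1−2)·(2+1)^{2−1} = 1×3 = 3 [KW]
Check (1,1) → sorted (1,1): b_i ≤ i ∀i, a PF.

3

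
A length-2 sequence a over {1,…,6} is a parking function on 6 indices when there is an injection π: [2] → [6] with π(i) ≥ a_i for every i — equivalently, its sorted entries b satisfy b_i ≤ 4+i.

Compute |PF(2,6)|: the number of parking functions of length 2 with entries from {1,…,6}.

35

|PF(2,6)| = (6+1−2)·(6+1)^{2−1} = 5×7 = 35
Example (1,3) → sorted (1,3): b_i ≤ 4+i ∀i, a PF.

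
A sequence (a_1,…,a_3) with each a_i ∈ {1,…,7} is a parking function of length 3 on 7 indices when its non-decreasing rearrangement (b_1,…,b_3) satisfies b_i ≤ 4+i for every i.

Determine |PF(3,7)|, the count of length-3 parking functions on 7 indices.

#PF = (7−3+1)·(7+1)^(3−1) = 5·64 = 320
One tuple (5,2,2) → sorted (2,2,5): b_i ≤ 4+i ∀i, a PF.

320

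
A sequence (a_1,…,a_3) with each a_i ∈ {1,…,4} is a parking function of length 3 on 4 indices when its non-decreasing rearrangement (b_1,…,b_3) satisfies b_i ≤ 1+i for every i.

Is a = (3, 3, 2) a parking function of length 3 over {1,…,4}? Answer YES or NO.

Rearranged: b = (2, 3, 3).
  b_1=2 ≤ 2
  b_2=3 ≤ 3
  b_3=3 ≤ 4
All bounds hold ⇒ YES

YES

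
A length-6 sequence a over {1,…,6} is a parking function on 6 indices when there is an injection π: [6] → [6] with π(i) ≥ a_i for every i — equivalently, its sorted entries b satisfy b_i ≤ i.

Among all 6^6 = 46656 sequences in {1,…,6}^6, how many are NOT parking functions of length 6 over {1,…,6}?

29849

|PF(6,6)| = (6+1−6)·(6+1)^{6−1} = 1 · 16807 = 16807 (Pollak)
E.g. (1,5,5,4,6,4) → sorted (1,4,4,5,5,6): b_2=4>2, not a PF.
6^6 − 16807 = 46656 − 16807 = 29849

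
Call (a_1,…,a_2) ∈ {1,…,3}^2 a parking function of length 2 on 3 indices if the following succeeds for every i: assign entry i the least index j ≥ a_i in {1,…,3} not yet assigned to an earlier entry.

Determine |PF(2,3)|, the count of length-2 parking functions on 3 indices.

#PF = 2·4^1 = 2×4 = 8 [KW]
Check (2,1) → sorted (1,2): b_i ≤ 1+i ∀i, a PF.

8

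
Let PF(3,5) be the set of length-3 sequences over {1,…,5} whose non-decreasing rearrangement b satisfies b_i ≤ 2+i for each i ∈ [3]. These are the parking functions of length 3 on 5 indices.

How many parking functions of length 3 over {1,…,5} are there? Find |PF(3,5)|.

108

#PF = 3·6^2 = 3×36 = 108 [KW]
Check (2,3,5) → sorted (2,3,5): b_i ≤ 2+i ∀i, a PF.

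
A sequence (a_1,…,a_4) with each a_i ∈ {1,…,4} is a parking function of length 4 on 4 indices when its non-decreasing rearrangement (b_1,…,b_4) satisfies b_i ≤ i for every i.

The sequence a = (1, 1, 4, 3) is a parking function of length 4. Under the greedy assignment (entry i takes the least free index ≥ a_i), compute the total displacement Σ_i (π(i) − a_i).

Σπ = 4·5/2 = 10 (π permutes [4]); Σa = 1+1+4+3 = 9; disp = 10−9 = 1.

1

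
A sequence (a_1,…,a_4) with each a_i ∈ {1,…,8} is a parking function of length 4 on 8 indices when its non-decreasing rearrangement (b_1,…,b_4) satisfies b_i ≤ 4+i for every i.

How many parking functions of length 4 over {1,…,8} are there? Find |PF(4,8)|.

3645

#PF = 5·9^3 = 5·729 = 3645 (Pollak)
Example (4,2,3,3) → sorted (2,3,3,4): b_i ≤ 4+i ∀i, a PF.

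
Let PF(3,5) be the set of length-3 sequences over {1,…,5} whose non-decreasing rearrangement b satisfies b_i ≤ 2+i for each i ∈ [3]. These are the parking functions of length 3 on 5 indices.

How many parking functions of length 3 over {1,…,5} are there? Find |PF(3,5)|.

#PF = (6−3)·6^(3−1) = 3 · 36 = 108
One tuple (4,4,1) → sorted (1,4,4): b_i ≤ 2+i ∀i, a PF.

108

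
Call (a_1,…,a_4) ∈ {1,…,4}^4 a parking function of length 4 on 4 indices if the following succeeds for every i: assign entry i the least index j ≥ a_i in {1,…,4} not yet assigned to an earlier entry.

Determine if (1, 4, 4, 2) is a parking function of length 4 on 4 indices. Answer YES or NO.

Sorted: b = (1, 2, 4, 4).
  b_1=1 ≤ 1
  b_2=2 ≤ 2
  b_3=4 > 3
  fails at i=3 ⇒ NO

NO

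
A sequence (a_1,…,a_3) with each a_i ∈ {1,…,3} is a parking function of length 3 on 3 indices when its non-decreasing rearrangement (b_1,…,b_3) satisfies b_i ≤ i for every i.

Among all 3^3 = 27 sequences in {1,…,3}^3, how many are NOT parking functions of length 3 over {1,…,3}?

Count = (3−3+1)·(3+1)^(3−1) = 1×16 = 16 [KW]
One tuple (3,2,3) → sorted (2,3,3): b_1=2>1, not a PF.
3^3 − 16 = 27 − 16 = 11

11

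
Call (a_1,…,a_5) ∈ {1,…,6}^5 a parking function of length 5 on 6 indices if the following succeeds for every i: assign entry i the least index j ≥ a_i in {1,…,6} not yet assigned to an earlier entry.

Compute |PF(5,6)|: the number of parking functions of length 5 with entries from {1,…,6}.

|PF(5,6)| = 2·7^4 = 2 · 2401 = 4802
E.g. (4,3,1,3,1) → sorted (1,1,3,3,4): b_i ≤ 1+i ∀i, a PF.

4802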